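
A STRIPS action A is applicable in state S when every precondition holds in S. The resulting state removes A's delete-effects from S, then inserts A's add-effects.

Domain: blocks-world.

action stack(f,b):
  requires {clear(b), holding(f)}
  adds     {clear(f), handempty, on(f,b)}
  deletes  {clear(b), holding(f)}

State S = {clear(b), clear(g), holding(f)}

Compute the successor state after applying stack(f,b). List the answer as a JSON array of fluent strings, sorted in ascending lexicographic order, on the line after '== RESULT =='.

Compute (S \ del) ∪ add:
  pre ⊆ S: {clear(b), holding(f)} ⊆ S  — applicable
  S \ del = {clear(g)}
  ∪ add   = {clear(f), clear(g), handempty, on(f,b)}

== RESULT ==
["clear(f)", "clear(g)", "handempty", "on(f,b)"]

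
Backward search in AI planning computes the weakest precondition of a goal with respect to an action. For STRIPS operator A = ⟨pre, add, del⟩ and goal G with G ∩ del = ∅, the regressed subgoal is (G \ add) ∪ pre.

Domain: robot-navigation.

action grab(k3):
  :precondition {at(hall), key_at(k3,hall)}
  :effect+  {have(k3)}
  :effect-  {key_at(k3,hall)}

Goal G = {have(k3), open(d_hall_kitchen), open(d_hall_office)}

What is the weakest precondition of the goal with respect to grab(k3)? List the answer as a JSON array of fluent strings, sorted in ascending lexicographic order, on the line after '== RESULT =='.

Compute (G \ add) ∪ pre:
  G ∩ del = {}  (empty — regression defined)
  G \ add = {have(k3), open(d_hall_kitchen), open(d_hall_office)} \ {have(k3)} = {open(d_hall_kitchen), open(d_hall_office)}
  ∪ pre   = {open(d_hall_kitchen), open(d_hall_office)} ∪ {at(hall), key_at(k3,hall)}
          = {at(hall), key_at(k3,hall), open(d_hall_kitchen), open(d_hall_office)}

== RESULT ==
["at(hall)", "key_at(k3,hall)", "open(d_hall_kitchen)", "open(d_hall_office)"]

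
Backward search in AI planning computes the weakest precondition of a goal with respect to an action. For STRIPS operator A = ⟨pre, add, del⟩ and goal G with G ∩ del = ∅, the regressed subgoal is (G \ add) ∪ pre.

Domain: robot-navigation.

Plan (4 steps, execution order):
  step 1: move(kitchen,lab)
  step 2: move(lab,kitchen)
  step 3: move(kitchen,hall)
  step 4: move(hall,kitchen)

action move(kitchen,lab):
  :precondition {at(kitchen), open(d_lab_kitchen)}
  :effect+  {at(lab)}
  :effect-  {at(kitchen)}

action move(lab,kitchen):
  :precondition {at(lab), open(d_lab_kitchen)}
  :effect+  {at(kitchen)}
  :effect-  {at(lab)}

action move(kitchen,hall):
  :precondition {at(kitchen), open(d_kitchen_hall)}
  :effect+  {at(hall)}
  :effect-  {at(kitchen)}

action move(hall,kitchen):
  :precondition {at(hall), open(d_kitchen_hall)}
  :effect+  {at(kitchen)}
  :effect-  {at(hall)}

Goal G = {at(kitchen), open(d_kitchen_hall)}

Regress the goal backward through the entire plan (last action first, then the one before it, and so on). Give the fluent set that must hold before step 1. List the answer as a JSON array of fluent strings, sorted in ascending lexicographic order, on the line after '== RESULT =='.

Work backward from the goal:
  through step 4 (move(hall,kitchen)): drop {at(kitchen)}, keep {open(d_kitchen_hall)}, require {at(hall), open(d_kitchen_hall)}
    → {at(hall), open(d_kitchen_hall)}
  through step 3 (move(kitchen,hall)): drop {at(hall)}, keep {open(d_kitchen_hall)}, require {at(kitchen), open(d_kitchen_hall)}
    → {at(kitchen), open(d_kitchen_hall)}
  through step 2 (move(lab,kitchen)): drop {at(kitchen)}, keep {open(d_kitchen_hall)}, require {at(lab), open(d_lab_kitchen)}
    → {at(lab), open(d_kitchen_hall), open(d_lab_kitchen)}
  through step 1 (move(kitchen,lab)): drop {at(lab)}, keep {open(d_kitchen_hall), open(d_lab_kitchen)}, require {at(kitchen), open(d_lab_kitchen)}
    → {at(kitchen), open(d_kitchen_hall), open(d_lab_kitchen)}

== RESULT ==
["at(kitchen)", "open(d_kitchen_hall)", "open(d_lab_kitchen)"]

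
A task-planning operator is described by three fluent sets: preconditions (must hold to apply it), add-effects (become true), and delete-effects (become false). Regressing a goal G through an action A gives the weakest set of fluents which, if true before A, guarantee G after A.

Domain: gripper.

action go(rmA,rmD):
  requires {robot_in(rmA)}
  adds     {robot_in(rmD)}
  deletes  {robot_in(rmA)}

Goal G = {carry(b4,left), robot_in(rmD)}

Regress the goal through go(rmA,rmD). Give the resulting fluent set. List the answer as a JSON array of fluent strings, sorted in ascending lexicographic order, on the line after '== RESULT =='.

Compute (G \ add) ∪ pre:
  G ∩ del = {}  (empty — regression defined)
  G \ add = {carry(b4,left), robot_in(rmD)} \ {robot_in(rmD)} = {carry(b4,left)}
  ∪ pre   = {carry(b4,left)} ∪ {robot_in(rmA)}
          = {carry(b4,left), robot_in(rmA)}

== RESULT ==
["carry(b4,left)", "robot_in(rmA)"]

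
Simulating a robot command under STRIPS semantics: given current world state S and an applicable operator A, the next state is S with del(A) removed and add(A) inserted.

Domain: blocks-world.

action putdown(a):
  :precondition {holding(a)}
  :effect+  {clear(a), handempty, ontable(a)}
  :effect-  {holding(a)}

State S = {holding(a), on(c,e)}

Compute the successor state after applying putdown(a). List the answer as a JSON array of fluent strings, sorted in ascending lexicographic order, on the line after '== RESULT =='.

Progress:
  pre ⊆ S: {holding(a)} ⊆ S  — applicable
  S \ del = {on(c,e)}
  ∪ add   = {clear(a), handempty, on(c,e), ontable(a)}

== RESULT ==
["clear(a)", "handempty", "on(c,e)", "ontable(a)"]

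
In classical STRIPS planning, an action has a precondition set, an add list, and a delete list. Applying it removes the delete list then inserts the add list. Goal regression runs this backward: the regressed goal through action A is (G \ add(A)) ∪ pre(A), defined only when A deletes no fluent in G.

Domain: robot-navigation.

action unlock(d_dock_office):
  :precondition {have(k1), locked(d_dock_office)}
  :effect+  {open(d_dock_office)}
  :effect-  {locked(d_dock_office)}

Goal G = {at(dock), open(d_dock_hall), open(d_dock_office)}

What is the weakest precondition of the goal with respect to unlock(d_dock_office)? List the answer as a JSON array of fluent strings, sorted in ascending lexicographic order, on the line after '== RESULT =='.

Compute (G \ add) ∪ pre:
  G ∩ del = {}  (empty — regression defined)
  G \ add = {at(dock), open(d_dock_hall), open(d_dock_office)} \ {open(d_dock_office)} = {at(dock), open(d_dock_hall)}
  ∪ pre   = {at(dock), open(d_dock_hall)} ∪ {have(k1), locked(d_dock_office)}
          = {at(dock), have(k1), locked(d_dock_office), open(d_dock_hall)}

== RESULT ==
["at(dock)", "have(k1)", "locked(d_dock_office)", "open(d_dock_hall)"]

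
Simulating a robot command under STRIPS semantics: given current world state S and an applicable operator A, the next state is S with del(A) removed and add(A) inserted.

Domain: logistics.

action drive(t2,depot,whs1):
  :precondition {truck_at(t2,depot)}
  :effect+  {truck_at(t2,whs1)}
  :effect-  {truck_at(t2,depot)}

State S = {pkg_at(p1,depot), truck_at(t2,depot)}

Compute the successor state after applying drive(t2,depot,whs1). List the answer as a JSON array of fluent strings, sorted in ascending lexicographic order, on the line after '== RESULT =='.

Progress:
  pre ⊆ S: {truck_at(t2,depot)} ⊆ S  — applicable
  S \ del = {pkg_at(p1,depot)}
  ∪ add   = {pkg_at(p1,depot), truck_at(t2,whs1)}

== RESULT ==
["pkg_at(p1,depot)", "truck_at(t2,whs1)"]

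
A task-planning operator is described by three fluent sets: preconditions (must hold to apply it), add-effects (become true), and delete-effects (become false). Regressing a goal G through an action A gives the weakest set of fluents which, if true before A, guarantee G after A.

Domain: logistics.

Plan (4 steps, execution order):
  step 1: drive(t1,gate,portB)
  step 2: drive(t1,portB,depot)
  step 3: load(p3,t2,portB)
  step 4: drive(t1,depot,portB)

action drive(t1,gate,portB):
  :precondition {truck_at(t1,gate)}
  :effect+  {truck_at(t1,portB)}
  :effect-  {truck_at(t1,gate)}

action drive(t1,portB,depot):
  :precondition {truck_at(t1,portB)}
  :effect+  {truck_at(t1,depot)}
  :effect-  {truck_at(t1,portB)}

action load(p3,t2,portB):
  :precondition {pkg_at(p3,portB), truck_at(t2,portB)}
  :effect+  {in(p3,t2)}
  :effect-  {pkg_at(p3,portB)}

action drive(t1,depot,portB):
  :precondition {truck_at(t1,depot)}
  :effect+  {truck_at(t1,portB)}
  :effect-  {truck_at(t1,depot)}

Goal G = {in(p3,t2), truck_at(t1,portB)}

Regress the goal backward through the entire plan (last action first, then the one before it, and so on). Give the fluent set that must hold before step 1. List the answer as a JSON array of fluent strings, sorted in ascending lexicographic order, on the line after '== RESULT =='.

Regress step by step:
  through step 4 (drive(t1,depot,portB)): drop {truck_at(t1,portB)}, keep {in(p3,t2)}, require {truck_at(t1,depot)}
    → {in(p3,t2), truck_at(t1,depot)}
  through step 3 (load(p3,t2,portB)): drop {in(p3,t2)}, keep {truck_at(t1,depot)}, require {pkg_at(p3,portB), truck_at(t2,portB)}
    → {pkg_at(p3,portB), truck_at(t1,depot), truck_at(t2,portB)}
  through step 2 (drive(t1,portB,depot)): drop {truck_at(t1,depot)}, keep {pkg_at(p3,portB), truck_at(t2,portB)}, require {truck_at(t1,portB)}
    → {pkg_at(p3,portB), truck_at(t1,portB), truck_at(t2,portB)}
  through step 1 (drive(t1,gate,portB)): drop {truck_at(t1,portB)}, keep {pkg_at(p3,portB), truck_at(t2,portB)}, require {truck_at(t1,gate)}
    → {pkg_at(p3,portB), truck_at(t1,gate), truck_at(t2,portB)}

== RESULT ==
["pkg_at(p3,portB)", "truck_at(t1,gate)", "truck_at(t2,portB)"]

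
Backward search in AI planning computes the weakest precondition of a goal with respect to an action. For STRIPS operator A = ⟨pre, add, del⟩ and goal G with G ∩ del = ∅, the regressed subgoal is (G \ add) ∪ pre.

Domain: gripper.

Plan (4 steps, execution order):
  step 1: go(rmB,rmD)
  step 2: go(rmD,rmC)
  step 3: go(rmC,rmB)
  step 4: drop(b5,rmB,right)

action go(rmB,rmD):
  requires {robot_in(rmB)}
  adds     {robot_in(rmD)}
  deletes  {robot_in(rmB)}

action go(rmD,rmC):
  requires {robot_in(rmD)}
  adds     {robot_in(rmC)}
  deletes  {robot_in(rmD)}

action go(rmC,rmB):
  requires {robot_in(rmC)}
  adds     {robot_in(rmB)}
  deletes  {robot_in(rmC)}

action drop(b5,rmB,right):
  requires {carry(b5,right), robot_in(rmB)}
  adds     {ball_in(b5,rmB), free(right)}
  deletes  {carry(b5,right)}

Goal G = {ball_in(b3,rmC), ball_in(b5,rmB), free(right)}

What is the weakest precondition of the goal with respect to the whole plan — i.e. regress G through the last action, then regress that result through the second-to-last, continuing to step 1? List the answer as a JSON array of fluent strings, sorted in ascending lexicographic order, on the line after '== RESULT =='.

Work backward from the goal:
  through step 4 (drop(b5,rmB,right)): drop {ball_in(b5,rmB), free(right)}, keep {ball_in(b3,rmC)}, require {carry(b5,right), robot_in(rmB)}
    → {ball_in(b3,rmC), carry(b5,right), robot_in(rmB)}
  through step 3 (go(rmC,rmB)): drop {robot_in(rmB)}, keep {ball_in(b3,rmC), carry(b5,right)}, require {robot_in(rmC)}
    → {ball_in(b3,rmC), carry(b5,right), robot_in(rmC)}
  through step 2 (go(rmD,rmC)): drop {robot_in(rmC)}, keep {ball_in(b3,rmC), carry(b5,right)}, require {robot_in(rmD)}
    → {ball_in(b3,rmC), carry(b5,right), robot_in(rmD)}
  through step 1 (go(rmB,rmD)): drop {robot_in(rmD)}, keep {ball_in(b3,rmC), carry(b5,right)}, require {robot_in(rmB)}
    → {ball_in(b3,rmC), carry(b5,right), robot_in(rmB)}

== RESULT ==
["ball_in(b3,rmC)", "carry(b5,right)", "robot_in(rmB)"]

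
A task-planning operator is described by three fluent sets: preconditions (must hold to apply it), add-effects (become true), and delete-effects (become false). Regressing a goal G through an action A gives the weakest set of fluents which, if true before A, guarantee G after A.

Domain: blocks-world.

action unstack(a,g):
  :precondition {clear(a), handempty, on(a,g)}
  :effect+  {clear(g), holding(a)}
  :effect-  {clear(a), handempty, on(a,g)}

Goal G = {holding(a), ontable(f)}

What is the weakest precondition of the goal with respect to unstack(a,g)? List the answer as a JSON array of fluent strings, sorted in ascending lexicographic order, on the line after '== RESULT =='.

Compute (G \ add) ∪ pre:
  G ∩ del = {}  (empty — regression defined)
  G \ add = {holding(a), ontable(f)} \ {clear(g), holding(a)} = {ontable(f)}
  ∪ pre   = {ontable(f)} ∪ {clear(a), handempty, on(a,g)}
          = {clear(a), handempty, on(a,g), ontable(f)}

== RESULT ==
["clear(a)", "handempty", "on(a,g)", "ontable(f)"]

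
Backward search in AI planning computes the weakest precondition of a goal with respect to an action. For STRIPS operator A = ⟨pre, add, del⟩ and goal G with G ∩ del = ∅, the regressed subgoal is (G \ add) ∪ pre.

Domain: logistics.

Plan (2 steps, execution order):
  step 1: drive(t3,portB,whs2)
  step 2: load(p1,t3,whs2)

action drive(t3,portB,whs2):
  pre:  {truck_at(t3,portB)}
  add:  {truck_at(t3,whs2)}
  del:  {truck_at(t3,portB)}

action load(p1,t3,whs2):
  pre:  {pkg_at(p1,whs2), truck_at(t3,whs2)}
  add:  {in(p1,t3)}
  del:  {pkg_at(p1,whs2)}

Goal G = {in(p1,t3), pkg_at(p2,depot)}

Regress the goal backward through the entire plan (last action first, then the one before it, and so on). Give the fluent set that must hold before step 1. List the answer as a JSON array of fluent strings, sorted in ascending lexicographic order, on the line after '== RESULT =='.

Regress step by step:
  through step 2 (load(p1,t3,whs2)): drop {in(p1,t3)}, keep {pkg_at(p2,depot)}, require {pkg_at(p1,whs2), truck_at(t3,whs2)}
    → {pkg_at(p1,whs2), pkg_at(p2,depot), truck_at(t3,whs2)}
  through step 1 (drive(t3,portB,whs2)): drop {truck_at(t3,whs2)}, keep {pkg_at(p1,whs2), pkg_at(p2,depot)}, require {truck_at(t3,portB)}
    → {pkg_at(p1,whs2), pkg_at(p2,depot), truck_at(t3,portB)}

== RESULT ==
["pkg_at(p1,whs2)", "pkg_at(p2,depot)", "truck_at(t3,portB)"]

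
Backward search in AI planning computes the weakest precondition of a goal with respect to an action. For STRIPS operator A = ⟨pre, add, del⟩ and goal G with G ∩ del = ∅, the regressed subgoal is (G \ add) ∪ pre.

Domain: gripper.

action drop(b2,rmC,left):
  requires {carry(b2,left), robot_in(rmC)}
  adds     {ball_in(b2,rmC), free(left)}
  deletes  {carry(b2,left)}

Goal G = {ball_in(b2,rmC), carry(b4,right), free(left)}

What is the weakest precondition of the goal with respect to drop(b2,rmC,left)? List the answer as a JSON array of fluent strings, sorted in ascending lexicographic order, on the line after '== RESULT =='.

Compute (G \ add) ∪ pre:
  G ∩ del = {}  (empty — regression defined)
  G \ add = {ball_in(b2,rmC), carry(b4,right), free(left)} \ {ball_in(b2,rmC), free(left)} = {carry(b4,right)}
  ∪ pre   = {carry(b4,right)} ∪ {carry(b2,left), robot_in(rmC)}
          = {carry(b2,left), carry(b4,right), robot_in(rmC)}

== RESULT ==
["carry(b2,left)", "carry(b4,right)", "robot_in(rmC)"]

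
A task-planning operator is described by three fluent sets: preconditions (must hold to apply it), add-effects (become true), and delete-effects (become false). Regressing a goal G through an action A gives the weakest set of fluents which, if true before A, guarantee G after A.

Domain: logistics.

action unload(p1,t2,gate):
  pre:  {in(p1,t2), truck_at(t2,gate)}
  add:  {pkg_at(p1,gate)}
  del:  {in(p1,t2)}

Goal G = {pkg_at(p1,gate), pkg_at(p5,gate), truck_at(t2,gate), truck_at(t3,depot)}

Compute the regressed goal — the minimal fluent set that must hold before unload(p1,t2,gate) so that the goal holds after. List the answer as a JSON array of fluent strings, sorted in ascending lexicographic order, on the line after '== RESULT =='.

Regress:
  G ∩ del = {}  (empty — regression defined)
  G \ add = {pkg_at(p1,gate), pkg_at(p5,gate), truck_at(t2,gate), truck_at(t3,depot)} \ {pkg_at(p1,gate)} = {pkg_at(p5,gate), truck_at(t2,gate), truck_at(t3,depot)}
  ∪ pre   = {pkg_at(p5,gate), truck_at(t2,gate), truck_at(t3,depot)} ∪ {in(p1,t2), truck_at(t2,gate)}
          = {in(p1,t2), pkg_at(p5,gate), truck_at(t2,gate), truck_at(t3,depot)}

== RESULT ==
["in(p1,t2)", "pkg_at(p5,gate)", "truck_at(t2,gate)", "truck_at(t3,depot)"]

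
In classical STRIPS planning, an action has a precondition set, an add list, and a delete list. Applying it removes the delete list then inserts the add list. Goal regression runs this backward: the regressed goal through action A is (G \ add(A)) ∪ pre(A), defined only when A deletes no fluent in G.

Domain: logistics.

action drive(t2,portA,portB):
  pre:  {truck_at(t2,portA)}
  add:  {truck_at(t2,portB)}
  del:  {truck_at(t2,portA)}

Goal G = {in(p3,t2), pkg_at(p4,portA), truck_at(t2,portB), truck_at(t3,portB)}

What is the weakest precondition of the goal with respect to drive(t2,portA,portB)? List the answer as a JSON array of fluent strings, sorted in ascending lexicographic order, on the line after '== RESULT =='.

Regress:
  G ∩ del = {}  (empty — regression defined)
  G \ add = {in(p3,t2), pkg_at(p4,portA), truck_at(t2,portB), truck_at(t3,portB)} \ {truck_at(t2,portB)} = {in(p3,t2), pkg_at(p4,portA), truck_at(t3,portB)}
  ∪ pre   = {in(p3,t2), pkg_at(p4,portA), truck_at(t3,portB)} ∪ {truck_at(t2,portA)}
          = {in(p3,t2), pkg_at(p4,portA), truck_at(t2,portA), truck_at(t3,portB)}

== RESULT ==
["in(p3,t2)", "pkg_at(p4,portA)", "truck_at(t2,portA)", "truck_at(t3,portB)"]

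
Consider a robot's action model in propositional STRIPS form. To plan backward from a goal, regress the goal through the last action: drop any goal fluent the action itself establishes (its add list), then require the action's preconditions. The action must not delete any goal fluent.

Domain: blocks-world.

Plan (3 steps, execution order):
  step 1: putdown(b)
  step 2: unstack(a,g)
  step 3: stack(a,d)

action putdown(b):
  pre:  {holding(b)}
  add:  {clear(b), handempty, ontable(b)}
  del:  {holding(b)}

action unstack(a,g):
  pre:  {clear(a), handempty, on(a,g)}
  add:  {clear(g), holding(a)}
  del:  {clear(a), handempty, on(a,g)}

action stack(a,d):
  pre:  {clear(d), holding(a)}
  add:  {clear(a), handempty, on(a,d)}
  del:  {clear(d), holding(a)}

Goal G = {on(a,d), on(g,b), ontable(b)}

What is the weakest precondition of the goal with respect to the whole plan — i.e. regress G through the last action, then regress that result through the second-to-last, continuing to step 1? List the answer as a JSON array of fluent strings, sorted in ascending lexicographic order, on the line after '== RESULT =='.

Work backward from the goal:
  through step 3 (stack(a,d)): drop {on(a,d)}, keep {on(g,b), ontable(b)}, require {clear(d), holding(a)}
    → {clear(d), holding(a), on(g,b), ontable(b)}
  through step 2 (unstack(a,g)): drop {holding(a)}, keep {clear(d), on(g,b), ontable(b)}, require {clear(a), handempty, on(a,g)}
    → {clear(a), clear(d), handempty, on(a,g), on(g,b), ontable(b)}
  through step 1 (putdown(b)): drop {handempty, ontable(b)}, keep {clear(a), clear(d), on(a,g), on(g,b)}, require {holding(b)}
    → {clear(a), clear(d), holding(b), on(a,g), on(g,b)}

== RESULT ==
["clear(a)", "clear(d)", "holding(b)", "on(a,g)", "on(g,b)"]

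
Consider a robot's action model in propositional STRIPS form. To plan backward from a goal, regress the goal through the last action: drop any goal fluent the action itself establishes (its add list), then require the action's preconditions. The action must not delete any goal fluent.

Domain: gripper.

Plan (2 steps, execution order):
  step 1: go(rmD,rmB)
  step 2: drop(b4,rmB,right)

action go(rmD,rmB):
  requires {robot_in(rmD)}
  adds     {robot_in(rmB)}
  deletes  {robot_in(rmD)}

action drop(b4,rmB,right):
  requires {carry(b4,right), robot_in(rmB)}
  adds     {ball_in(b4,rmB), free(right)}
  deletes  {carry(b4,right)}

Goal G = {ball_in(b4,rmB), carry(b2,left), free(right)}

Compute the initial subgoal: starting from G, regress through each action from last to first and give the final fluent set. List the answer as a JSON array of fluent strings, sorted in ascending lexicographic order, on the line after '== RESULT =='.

Regress step by step:
  through step 2 (drop(b4,rmB,right)): drop {ball_in(b4,rmB), free(right)}, keep {carry(b2,left)}, require {carry(b4,right), robot_in(rmB)}
    → {carry(b2,left), carry(b4,right), robot_in(rmB)}
  through step 1 (go(rmD,rmB)): drop {robot_in(rmB)}, keep {carry(b2,left), carry(b4,right)}, require {robot_in(rmD)}
    → {carry(b2,left), carry(b4,right), robot_in(rmD)}

== RESULT ==
["carry(b2,left)", "carry(b4,right)", "robot_in(rmD)"]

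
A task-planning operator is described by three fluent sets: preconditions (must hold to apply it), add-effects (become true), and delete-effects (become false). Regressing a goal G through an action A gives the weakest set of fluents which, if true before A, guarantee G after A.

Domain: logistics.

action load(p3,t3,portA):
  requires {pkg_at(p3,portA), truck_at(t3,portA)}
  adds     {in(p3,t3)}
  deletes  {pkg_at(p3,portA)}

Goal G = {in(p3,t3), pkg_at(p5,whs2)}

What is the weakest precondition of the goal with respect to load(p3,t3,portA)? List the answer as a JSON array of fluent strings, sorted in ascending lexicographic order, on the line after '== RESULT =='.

Compute (G \ add) ∪ pre:
  G ∩ del = {}  (empty — regression defined)
  G \ add = {in(p3,t3), pkg_at(p5,whs2)} \ {in(p3,t3)} = {pkg_at(p5,whs2)}
  ∪ pre   = {pkg_at(p5,whs2)} ∪ {pkg_at(p3,portA), truck_at(t3,portA)}
          = {pkg_at(p3,portA), pkg_at(p5,whs2), truck_at(t3,portA)}

== RESULT ==
["pkg_at(p3,portA)", "pkg_at(p5,whs2)", "truck_at(t3,portA)"]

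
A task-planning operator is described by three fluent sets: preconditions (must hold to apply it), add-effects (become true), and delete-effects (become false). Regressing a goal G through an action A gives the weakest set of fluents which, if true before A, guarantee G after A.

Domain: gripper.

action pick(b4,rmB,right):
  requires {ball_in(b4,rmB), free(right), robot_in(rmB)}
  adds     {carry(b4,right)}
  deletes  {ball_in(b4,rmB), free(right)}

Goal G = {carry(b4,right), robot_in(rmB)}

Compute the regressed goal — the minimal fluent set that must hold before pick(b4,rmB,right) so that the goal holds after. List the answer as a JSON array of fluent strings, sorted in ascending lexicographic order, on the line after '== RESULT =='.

Compute (G \ add) ∪ pre:
  G ∩ del = {}  (empty — regression defined)
  G \ add = {carry(b4,right), robot_in(rmB)} \ {carry(b4,right)} = {robot_in(rmB)}
  ∪ pre   = {robot_in(rmB)} ∪ {ball_in(b4,rmB), free(right), robot_in(rmB)}
          = {ball_in(b4,rmB), free(right), robot_in(rmB)}

== RESULT ==
["ball_in(b4,rmB)", "free(right)", "robot_in(rmB)"]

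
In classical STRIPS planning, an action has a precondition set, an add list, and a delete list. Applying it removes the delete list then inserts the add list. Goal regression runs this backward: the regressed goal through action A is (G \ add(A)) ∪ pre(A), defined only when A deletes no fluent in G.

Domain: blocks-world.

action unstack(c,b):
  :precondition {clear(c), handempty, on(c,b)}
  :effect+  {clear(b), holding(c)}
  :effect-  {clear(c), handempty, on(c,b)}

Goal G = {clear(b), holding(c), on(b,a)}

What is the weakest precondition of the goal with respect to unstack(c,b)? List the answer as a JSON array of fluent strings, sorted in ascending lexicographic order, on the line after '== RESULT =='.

Compute (G \ add) ∪ pre:
  G ∩ del = {}  (empty — regression defined)
  G \ add = {clear(b), holding(c), on(b,a)} \ {clear(b), holding(c)} = {on(b,a)}
  ∪ pre   = {on(b,a)} ∪ {clear(c), handempty, on(c,b)}
          = {clear(c), handempty, on(b,a), on(c,b)}

== RESULT ==
["clear(c)", "handempty", "on(b,a)", "on(c,b)"]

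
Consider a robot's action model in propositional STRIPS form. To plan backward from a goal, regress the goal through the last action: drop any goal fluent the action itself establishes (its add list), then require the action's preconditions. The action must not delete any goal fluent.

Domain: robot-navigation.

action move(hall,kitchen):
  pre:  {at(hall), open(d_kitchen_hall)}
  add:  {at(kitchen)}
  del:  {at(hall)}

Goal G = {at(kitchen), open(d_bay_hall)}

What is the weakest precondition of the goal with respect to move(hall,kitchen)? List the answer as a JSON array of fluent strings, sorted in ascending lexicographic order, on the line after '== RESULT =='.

Compute (G \ add) ∪ pre:
  G ∩ del = {}  (empty — regression defined)
  G \ add = {at(kitchen), open(d_bay_hall)} \ {at(kitchen)} = {open(d_bay_hall)}
  ∪ pre   = {open(d_bay_hall)} ∪ {at(hall), open(d_kitchen_hall)}
          = {at(hall), open(d_bay_hall), open(d_kitchen_hall)}

== RESULT ==
["at(hall)", "open(d_bay_hall)", "open(d_kitchen_hall)"]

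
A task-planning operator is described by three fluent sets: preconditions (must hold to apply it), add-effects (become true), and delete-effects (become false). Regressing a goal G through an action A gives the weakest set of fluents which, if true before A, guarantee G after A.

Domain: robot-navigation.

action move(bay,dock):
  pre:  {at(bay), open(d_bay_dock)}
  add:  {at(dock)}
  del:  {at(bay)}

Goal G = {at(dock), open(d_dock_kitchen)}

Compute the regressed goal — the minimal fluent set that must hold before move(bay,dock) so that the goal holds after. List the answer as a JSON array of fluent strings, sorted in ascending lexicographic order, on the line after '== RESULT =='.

Compute (G \ add) ∪ pre:
  G ∩ del = {}  (empty — regression defined)
  G \ add = {at(dock), open(d_dock_kitchen)} \ {at(dock)} = {open(d_dock_kitchen)}
  ∪ pre   = {open(d_dock_kitchen)} ∪ {at(bay), open(d_bay_dock)}
          = {at(bay), open(d_bay_dock), open(d_dock_kitchen)}

== RESULT ==
["at(bay)", "open(d_bay_dock)", "open(d_dock_kitchen)"]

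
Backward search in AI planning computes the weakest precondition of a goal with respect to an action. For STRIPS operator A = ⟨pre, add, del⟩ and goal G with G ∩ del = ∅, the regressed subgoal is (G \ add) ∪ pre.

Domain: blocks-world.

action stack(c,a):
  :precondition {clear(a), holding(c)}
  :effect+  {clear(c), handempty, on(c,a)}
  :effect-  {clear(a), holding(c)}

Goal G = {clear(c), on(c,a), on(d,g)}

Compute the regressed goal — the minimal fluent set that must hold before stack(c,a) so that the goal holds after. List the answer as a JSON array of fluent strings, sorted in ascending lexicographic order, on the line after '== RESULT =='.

Compute (G \ add) ∪ pre:
  G ∩ del = {}  (empty — regression defined)
  G \ add = {clear(c), on(c,a), on(d,g)} \ {clear(c), handempty, on(c,a)} = {on(d,g)}
  ∪ pre   = {on(d,g)} ∪ {clear(a), holding(c)}
          = {clear(a), holding(c), on(d,g)}

== RESULT ==
["clear(a)", "holding(c)", "on(d,g)"]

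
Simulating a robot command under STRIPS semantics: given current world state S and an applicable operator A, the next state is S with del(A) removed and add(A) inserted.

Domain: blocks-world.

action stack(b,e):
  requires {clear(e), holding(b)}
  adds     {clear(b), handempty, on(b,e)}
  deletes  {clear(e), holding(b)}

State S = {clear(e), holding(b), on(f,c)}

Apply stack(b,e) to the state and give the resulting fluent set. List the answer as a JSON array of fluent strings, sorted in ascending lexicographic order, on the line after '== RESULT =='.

Progress:
  pre ⊆ S: {clear(e), holding(b)} ⊆ S  — applicable
  S \ del = {on(f,c)}
  ∪ add   = {clear(b), handempty, on(b,e), on(f,c)}

== RESULT ==
["clear(b)", "handempty", "on(b,e)", "on(f,c)"]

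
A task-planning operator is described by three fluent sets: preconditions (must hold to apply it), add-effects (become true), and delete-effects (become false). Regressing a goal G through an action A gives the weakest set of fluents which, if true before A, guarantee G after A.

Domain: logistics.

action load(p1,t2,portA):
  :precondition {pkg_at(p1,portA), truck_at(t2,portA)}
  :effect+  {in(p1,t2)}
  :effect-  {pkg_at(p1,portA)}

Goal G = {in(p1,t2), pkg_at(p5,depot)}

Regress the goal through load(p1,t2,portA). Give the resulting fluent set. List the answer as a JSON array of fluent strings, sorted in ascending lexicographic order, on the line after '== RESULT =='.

Compute (G \ add) ∪ pre:
  G ∩ del = {}  (empty — regression defined)
  G \ add = {in(p1,t2), pkg_at(p5,depot)} \ {in(p1,t2)} = {pkg_at(p5,depot)}
  ∪ pre   = {pkg_at(p5,depot)} ∪ {pkg_at(p1,portA), truck_at(t2,portA)}
          = {pkg_at(p1,portA), pkg_at(p5,depot), truck_at(t2,portA)}

== RESULT ==
["pkg_at(p1,portA)", "pkg_at(p5,depot)", "truck_at(t2,portA)"]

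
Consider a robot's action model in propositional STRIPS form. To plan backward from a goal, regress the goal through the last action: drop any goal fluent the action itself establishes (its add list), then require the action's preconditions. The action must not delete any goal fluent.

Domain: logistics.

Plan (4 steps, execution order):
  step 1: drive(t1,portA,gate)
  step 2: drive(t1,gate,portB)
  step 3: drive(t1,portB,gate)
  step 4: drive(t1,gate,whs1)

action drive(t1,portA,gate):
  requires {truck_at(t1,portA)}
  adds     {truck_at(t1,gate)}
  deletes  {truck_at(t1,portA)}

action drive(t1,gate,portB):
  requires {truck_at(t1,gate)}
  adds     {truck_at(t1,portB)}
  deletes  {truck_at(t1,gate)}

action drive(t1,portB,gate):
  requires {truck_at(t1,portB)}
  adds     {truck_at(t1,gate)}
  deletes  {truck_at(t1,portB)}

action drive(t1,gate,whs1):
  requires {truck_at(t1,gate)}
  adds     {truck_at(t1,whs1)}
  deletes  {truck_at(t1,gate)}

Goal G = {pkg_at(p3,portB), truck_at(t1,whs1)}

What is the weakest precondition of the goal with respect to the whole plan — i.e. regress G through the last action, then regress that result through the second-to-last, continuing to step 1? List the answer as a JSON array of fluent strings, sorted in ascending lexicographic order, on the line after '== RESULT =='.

Regress step by step:
  through step 4 (drive(t1,gate,whs1)): drop {truck_at(t1,whs1)}, keep {pkg_at(p3,portB)}, require {truck_at(t1,gate)}
    → {pkg_at(p3,portB), truck_at(t1,gate)}
  through step 3 (drive(t1,portB,gate)): drop {truck_at(t1,gate)}, keep {pkg_at(p3,portB)}, require {truck_at(t1,portB)}
    → {pkg_at(p3,portB), truck_at(t1,portB)}
  through step 2 (drive(t1,gate,portB)): drop {truck_at(t1,portB)}, keep {pkg_at(p3,portB)}, require {truck_at(t1,gate)}
    → {pkg_at(p3,portB), truck_at(t1,gate)}
  through step 1 (drive(t1,portA,gate)): drop {truck_at(t1,gate)}, keep {pkg_at(p3,portB)}, require {truck_at(t1,portA)}
    → {pkg_at(p3,portB), truck_at(t1,portA)}

== RESULT ==
["pkg_at(p3,portB)", "truck_at(t1,portA)"]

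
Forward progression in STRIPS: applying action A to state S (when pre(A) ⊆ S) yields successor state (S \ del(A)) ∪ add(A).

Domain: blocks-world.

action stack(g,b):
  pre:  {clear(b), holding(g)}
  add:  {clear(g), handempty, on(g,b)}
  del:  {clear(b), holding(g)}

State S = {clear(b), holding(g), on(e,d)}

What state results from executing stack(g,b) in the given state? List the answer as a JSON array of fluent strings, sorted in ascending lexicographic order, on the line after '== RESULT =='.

Compute (S \ del) ∪ add:
  pre ⊆ S: {clear(b), holding(g)} ⊆ S  — applicable
  S \ del = {on(e,d)}
  ∪ add   = {clear(g), handempty, on(e,d), on(g,b)}

== RESULT ==
["clear(g)", "handempty", "on(e,d)", "on(g,b)"]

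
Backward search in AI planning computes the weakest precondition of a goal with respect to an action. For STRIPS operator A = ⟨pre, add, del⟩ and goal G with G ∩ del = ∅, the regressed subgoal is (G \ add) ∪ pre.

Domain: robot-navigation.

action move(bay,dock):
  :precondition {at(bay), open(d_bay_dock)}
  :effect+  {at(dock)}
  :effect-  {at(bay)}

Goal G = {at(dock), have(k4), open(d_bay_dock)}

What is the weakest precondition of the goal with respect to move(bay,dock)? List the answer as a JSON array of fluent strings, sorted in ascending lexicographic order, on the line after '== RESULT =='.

Compute (G \ add) ∪ pre:
  G ∩ del = {}  (empty — regression defined)
  G \ add = {at(dock), have(k4), open(d_bay_dock)} \ {at(dock)} = {have(k4), open(d_bay_dock)}
  ∪ pre   = {have(k4), open(d_bay_dock)} ∪ {at(bay), open(d_bay_dock)}
          = {at(bay), have(k4), open(d_bay_dock)}

== RESULT ==
["at(bay)", "have(k4)", "open(d_bay_dock)"]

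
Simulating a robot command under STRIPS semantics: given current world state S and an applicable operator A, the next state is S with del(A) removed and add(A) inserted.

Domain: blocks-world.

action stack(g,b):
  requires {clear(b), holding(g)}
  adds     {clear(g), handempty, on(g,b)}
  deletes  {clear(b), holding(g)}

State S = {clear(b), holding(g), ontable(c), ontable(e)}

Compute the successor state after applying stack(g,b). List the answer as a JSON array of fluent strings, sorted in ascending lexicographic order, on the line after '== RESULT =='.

Compute (S \ del) ∪ add:
  pre ⊆ S: {clear(b), holding(g)} ⊆ S  — applicable
  S \ del = {ontable(c), ontable(e)}
  ∪ add   = {clear(g), handempty, on(g,b), ontable(c), ontable(e)}

== RESULT ==
["clear(g)", "handempty", "on(g,b)", "ontable(c)", "ontable(e)"]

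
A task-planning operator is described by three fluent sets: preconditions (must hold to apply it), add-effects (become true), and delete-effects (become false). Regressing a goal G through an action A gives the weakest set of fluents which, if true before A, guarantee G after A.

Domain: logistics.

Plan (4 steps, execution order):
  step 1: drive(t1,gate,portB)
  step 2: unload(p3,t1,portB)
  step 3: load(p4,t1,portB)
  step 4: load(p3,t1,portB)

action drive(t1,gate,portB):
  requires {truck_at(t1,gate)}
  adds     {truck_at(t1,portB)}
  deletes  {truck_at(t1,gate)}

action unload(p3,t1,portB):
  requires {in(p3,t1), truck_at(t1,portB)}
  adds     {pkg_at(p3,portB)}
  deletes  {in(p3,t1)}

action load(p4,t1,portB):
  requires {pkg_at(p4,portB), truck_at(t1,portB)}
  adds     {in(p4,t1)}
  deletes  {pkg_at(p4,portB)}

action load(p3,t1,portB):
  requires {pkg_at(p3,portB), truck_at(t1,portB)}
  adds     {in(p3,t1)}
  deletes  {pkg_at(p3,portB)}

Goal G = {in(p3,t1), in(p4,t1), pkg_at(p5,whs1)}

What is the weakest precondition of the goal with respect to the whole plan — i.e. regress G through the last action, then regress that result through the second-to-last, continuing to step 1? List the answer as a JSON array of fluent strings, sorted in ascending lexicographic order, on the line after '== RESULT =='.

Regress step by step:
  through step 4 (load(p3,t1,portB)): drop {in(p3,t1)}, keep {in(p4,t1), pkg_at(p5,whs1)}, require {pkg_at(p3,portB), truck_at(t1,portB)}
    → {in(p4,t1), pkg_at(p3,portB), pkg_at(p5,whs1), truck_at(t1,portB)}
  through step 3 (load(p4,t1,portB)): drop {in(p4,t1)}, keep {pkg_at(p3,portB), pkg_at(p5,whs1), truck_at(t1,portB)}, require {pkg_at(p4,portB), truck_at(t1,portB)}
    → {pkg_at(p3,portB), pkg_at(p4,portB), pkg_at(p5,whs1), truck_at(t1,portB)}
  through step 2 (unload(p3,t1,portB)): drop {pkg_at(p3,portB)}, keep {pkg_at(p4,portB), pkg_at(p5,whs1), truck_at(t1,portB)}, require {in(p3,t1), truck_at(t1,portB)}
    → {in(p3,t1), pkg_at(p4,portB), pkg_at(p5,whs1), truck_at(t1,portB)}
  through step 1 (drive(t1,gate,portB)): drop {truck_at(t1,portB)}, keep {in(p3,t1), pkg_at(p4,portB), pkg_at(p5,whs1)}, require {truck_at(t1,gate)}
    → {in(p3,t1), pkg_at(p4,portB), pkg_at(p5,whs1), truck_at(t1,gate)}

== RESULT ==
["in(p3,t1)", "pkg_at(p4,portB)", "pkg_at(p5,whs1)", "truck_at(t1,gate)"]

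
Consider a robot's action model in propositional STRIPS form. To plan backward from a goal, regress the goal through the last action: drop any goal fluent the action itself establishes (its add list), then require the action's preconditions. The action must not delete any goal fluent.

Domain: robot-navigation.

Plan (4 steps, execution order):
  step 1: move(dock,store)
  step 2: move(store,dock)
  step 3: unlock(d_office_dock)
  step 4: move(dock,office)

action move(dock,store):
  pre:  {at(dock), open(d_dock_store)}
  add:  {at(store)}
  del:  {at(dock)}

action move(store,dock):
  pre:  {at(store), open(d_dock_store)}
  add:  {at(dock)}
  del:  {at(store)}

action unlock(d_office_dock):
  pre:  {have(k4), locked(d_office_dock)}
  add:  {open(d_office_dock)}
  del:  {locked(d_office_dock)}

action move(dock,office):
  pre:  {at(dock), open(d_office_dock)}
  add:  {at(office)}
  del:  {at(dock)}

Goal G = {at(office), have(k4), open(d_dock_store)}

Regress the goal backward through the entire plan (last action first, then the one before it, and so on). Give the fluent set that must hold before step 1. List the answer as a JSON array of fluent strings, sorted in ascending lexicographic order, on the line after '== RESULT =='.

Regress step by step:
  through step 4 (move(dock,office)): drop {at(office)}, keep {have(k4), open(d_dock_store)}, require {at(dock), open(d_office_dock)}
    → {at(dock), have(k4), open(d_dock_store), open(d_office_dock)}
  through step 3 (unlock(d_office_dock)): drop {open(d_office_dock)}, keep {at(dock), have(k4), open(d_dock_store)}, require {have(k4), locked(d_office_dock)}
    → {at(dock), have(k4), locked(d_office_dock), open(d_dock_store)}
  through step 2 (move(store,dock)): drop {at(dock)}, keep {have(k4), locked(d_office_dock), open(d_dock_store)}, require {at(store), open(d_dock_store)}
    → {at(store), have(k4), locked(d_office_dock), open(d_dock_store)}
  through step 1 (move(dock,store)): drop {at(store)}, keep {have(k4), locked(d_office_dock), open(d_dock_store)}, require {at(dock), open(d_dock_store)}
    → {at(dock), have(k4), locked(d_office_dock), open(d_dock_store)}

== RESULT ==
["at(dock)", "have(k4)", "locked(d_office_dock)", "open(d_dock_store)"]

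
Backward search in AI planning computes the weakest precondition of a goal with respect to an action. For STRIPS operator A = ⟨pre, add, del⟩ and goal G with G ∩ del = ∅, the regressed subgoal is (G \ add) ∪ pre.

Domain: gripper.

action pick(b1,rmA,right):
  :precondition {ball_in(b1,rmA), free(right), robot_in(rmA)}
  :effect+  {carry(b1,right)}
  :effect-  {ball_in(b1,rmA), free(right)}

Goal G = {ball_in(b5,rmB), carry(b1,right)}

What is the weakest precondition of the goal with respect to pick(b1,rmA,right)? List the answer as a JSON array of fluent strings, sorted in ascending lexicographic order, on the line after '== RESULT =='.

Regress:
  G ∩ del = {}  (empty — regression defined)
  G \ add = {ball_in(b5,rmB), carry(b1,right)} \ {carry(b1,right)} = {ball_in(b5,rmB)}
  ∪ pre   = {ball_in(b5,rmB)} ∪ {ball_in(b1,rmA), free(right), robot_in(rmA)}
          = {ball_in(b1,rmA), ball_in(b5,rmB), free(right), robot_in(rmA)}

== RESULT ==
["ball_in(b1,rmA)", "ball_in(b5,rmB)", "free(right)", "robot_in(rmA)"]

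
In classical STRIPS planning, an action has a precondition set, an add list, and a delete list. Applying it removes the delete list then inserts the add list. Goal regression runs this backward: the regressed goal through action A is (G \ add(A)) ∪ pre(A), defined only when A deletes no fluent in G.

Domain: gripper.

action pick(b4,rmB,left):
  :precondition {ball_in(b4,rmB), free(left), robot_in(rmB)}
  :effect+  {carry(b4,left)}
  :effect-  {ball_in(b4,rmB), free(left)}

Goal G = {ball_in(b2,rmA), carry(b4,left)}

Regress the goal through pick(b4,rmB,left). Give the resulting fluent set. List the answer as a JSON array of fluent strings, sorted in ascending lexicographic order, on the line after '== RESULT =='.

Regress:
  G ∩ del = {}  (empty — regression defined)
  G \ add = {ball_in(b2,rmA), carry(b4,left)} \ {carry(b4,left)} = {ball_in(b2,rmA)}
  ∪ pre   = {ball_in(b2,rmA)} ∪ {ball_in(b4,rmB), free(left), robot_in(rmB)}
          = {ball_in(b2,rmA), ball_in(b4,rmB), free(left), robot_in(rmB)}

== RESULT ==
["ball_in(b2,rmA)", "ball_in(b4,rmB)", "free(left)", "robot_in(rmB)"]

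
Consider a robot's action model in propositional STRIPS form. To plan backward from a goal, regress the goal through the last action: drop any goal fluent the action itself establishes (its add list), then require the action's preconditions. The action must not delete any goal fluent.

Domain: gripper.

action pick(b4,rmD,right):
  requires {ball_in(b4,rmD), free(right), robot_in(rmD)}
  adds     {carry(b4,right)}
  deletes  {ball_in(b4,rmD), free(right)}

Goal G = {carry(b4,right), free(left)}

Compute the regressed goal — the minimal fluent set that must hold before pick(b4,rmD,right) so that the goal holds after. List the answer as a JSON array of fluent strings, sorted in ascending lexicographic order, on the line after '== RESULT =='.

Compute (G \ add) ∪ pre:
  G ∩ del = {}  (empty — regression defined)
  G \ add = {carry(b4,right), free(left)} \ {carry(b4,right)} = {free(left)}
  ∪ pre   = {free(left)} ∪ {ball_in(b4,rmD), free(right), robot_in(rmD)}
          = {ball_in(b4,rmD), free(left), free(right), robot_in(rmD)}

== RESULT ==
["ball_in(b4,rmD)", "free(left)", "free(right)", "robot_in(rmD)"]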